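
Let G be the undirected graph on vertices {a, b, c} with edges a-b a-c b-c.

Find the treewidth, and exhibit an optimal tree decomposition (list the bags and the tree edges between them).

A single bag containing all 3 vertices is trivially a valid decomposition of width 2. Conversely, {a, b, c} is a clique of size 3, and the vertices of any clique must share a bag in every tree decomposition; so some bag has ≥ 3 vertices and tw(G) ≥ 2. The upper and lower bounds meet at 2, so that is the treewidth.

Treewidth 2.
One such decomposition:
Bags: B1 = {a, b, c}
Tree: (single bag)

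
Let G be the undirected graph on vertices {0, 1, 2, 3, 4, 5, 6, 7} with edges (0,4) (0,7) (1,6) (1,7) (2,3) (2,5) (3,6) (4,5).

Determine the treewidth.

2

A width-2 tree decomposition is:
Bags: B1 = {2, 3, 6}  B2 = {1, 2, 6}  B3 = {1, 2, 7}  B4 = {0, 2, 7}  B5 = {0, 2, 4}  B6 = {2, 4, 5}
Tree: B1–B2, B2–B3, B3–B4, B4–B5, B5–B6
The largest bag has 3 vertices, giving width 2; this decomposition certifies tw(G) ≤ 2. The edges 2–3–6–1–7–0–4–5–2 form a cycle, so G is not a tree and its treewidth is at least 2. Combining the bounds, tw(G) = 2.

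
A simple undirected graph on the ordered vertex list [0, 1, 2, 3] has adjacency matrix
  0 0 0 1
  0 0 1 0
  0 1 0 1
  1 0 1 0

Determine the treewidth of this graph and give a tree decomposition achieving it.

Treewidth 1.
One optimal decomposition is:
Bags: B1 = {0, 3}  B2 = {2, 3}  B3 = {1, 2}
Tree: B1–B2, B2–B3

Each bag holds 2 vertices, so the decomposition has width 1, which upper-bounds the treewidth. Any graph with an edge has treewidth ≥ 1, and G has the edge 0–3. The upper and lower bounds meet at 1, so that is the treewidth.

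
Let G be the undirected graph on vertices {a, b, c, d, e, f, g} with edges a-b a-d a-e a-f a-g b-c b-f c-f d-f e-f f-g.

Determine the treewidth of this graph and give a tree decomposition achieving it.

Each bag holds 3 vertices, so the decomposition has width 2, which upper-bounds the treewidth. On the other hand G contains the 3-clique {b, c, f}. A clique must lie in a single bag of any decomposition, so no decomposition can have width below 2. The upper and lower bounds meet at 2, so that is the treewidth.

Treewidth 2.
One optimal decomposition is:
Bags: B1 = {a, b, f}  B2 = {b, c, f}  B3 = {a, e, f}  B4 = {a, d, f}  B5 = {a, f, g}
Tree: B1–B2, B1–B3, B3–B4, B3–B5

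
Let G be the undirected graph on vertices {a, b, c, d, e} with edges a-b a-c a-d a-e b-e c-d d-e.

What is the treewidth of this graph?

A width-2 tree decomposition is:
Bags: B1 = {a, b, e}  B2 = {a, d, e}  B3 = {a, c, d}
Tree: B1–B2, B2–B3
Every bag has size at most 3, so the width is 3 − 1 = 2 and tw(G) ≤ 2. On the other hand G contains the 3-clique {a, d, e}. A clique must lie in a single bag of any decomposition, so no decomposition can have width below 2. Combining the bounds, tw(G) = 2.

2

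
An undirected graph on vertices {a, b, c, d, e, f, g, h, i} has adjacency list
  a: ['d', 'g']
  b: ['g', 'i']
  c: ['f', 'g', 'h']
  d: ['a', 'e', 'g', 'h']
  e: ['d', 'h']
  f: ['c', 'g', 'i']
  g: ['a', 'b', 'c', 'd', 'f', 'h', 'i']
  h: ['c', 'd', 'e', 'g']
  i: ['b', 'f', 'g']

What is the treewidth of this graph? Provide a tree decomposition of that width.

Treewidth 2.
Bags: B1 = {c, f, g}  B2 = {c, g, h}  B3 = {d, g, h}  B4 = {f, g, i}  B5 = {b, g, i}  B6 = {a, d, g}  B7 = {d, e, h}
Tree: B1–B2, B2–B3, B1–B4, B4–B5, B3–B6, B3–B7

Each bag holds 3 vertices, so the decomposition has width 2, which upper-bounds the treewidth. Conversely, {d, g, h} is a clique of size 3, and the vertices of any clique must share a bag in every tree decomposition; so some bag has ≥ 3 vertices and tw(G) ≥ 2. Hence tw(G) = 2 exactly.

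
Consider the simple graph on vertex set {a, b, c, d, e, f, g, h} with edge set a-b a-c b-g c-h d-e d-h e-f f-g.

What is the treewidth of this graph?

A width-2 tree decomposition is:
Bags: B1 = {d, e, f}  B2 = {d, f, h}  B3 = {c, f, h}  B4 = {a, c, f}  B5 = {a, b, f}  B6 = {b, f, g}
Tree: B1–B2, B2–B3, B3–B4, B4–B5, B5–B6
The largest bag has 3 vertices, giving width 2; this decomposition certifies tw(G) ≤ 2. For the lower bound, G contains the cycle f–e–d–h–c–a–b–g–f, so G is not a forest; only forests have treewidth ≤ 1, hence tw(G) ≥ 2. Combining the bounds, tw(G) = 2.

2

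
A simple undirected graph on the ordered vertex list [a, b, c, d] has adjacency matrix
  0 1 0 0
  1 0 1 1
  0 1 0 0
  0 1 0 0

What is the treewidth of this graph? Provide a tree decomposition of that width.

Every bag has size at most 2, so the width is 2 − 1 = 1 and tw(G) ≤ 1. G has an edge, so its treewidth is at least 1. Hence tw(G) = 1 exactly.

Treewidth 1.
One such decomposition:
Bags: B1 = {a, b}  B2 = {b, c}  B3 = {b, d}
Tree: B1–B2, B1–B3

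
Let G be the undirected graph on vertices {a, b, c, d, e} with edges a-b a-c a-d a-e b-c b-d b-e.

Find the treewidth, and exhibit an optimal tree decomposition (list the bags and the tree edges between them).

Every bag has size at most 3, so the width is 3 − 1 = 2 and tw(G) ≤ 2. For the lower bound, the 3 vertices {a, b, d} are pairwise adjacent, and any tree decomposition puts a clique entirely inside one bag — forcing width ≥ 2. The upper and lower bounds meet at 2, so that is the treewidth.

Treewidth 2.
One optimal decomposition is:
Bags: B1 = {a, b, e}  B2 = {a, b, d}  B3 = {a, b, c}
Tree: B1–B2, B1–B3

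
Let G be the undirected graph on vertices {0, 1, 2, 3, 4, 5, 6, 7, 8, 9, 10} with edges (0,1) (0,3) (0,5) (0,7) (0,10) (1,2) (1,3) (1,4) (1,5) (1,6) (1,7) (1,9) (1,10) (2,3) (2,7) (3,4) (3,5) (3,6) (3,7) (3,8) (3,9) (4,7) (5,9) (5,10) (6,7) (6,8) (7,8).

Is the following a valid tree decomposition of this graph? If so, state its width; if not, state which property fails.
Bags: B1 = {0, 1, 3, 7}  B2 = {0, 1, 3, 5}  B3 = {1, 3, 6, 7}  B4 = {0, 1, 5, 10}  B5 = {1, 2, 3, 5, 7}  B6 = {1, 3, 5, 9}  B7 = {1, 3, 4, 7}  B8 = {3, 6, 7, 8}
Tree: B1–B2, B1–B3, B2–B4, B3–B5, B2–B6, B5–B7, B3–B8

A tree decomposition must satisfy three properties: every vertex lies in some bag; for every edge, both endpoints lie together in some bag; and for every vertex, the bags containing it form a connected subtree. Here bags containing vertex 5 are not connected in the tree, so the decomposition is invalid.

No — bags containing vertex 5 are not connected in the tree.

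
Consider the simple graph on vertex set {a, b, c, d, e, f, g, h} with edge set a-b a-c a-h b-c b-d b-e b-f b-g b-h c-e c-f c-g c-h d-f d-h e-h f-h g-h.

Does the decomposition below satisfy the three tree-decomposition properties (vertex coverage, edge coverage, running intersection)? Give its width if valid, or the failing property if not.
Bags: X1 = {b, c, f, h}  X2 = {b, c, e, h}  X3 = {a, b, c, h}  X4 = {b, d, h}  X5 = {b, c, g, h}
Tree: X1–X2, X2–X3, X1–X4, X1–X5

A tree decomposition must satisfy three properties: every vertex lies in some bag; for every edge, both endpoints lie together in some bag; and for every vertex, the bags containing it form a connected subtree. Here edge (f,d) lies in no bag, so the decomposition is invalid.

No — edge (f,d) lies in no bag.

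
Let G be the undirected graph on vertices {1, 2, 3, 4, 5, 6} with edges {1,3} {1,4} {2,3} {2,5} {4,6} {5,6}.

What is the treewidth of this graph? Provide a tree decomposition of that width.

Treewidth 2.
Bags: B1 = {2, 3, 5}  B2 = {1, 3, 5}  B3 = {1, 4, 5}  B4 = {4, 5, 6}
Tree: B1–B2, B2–B3, B3–B4

Each bag holds 3 vertices, so the decomposition has width 2, which upper-bounds the treewidth. The edges 5–2–3–1–4–6–5 form a cycle, so G is not a tree and its treewidth is at least 2. Therefore the treewidth is 2.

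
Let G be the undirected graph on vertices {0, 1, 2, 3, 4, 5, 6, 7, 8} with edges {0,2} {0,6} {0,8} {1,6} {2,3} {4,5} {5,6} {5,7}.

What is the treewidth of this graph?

1

A width-1 tree decomposition is:
Bags: B1 = {0, 6}  B2 = {5, 6}  B3 = {5, 7}  B4 = {0, 2}  B5 = {4, 5}  B6 = {2, 3}  B7 = {1, 6}  B8 = {0, 8}
Tree: B1–B2, B2–B3, B1–B4, B3–B5, B4–B6, B2–B7, B1–B8
Each bag holds 2 vertices, so the decomposition has width 1, which upper-bounds the treewidth. Any graph with an edge has treewidth ≥ 1, and G has the edge 6–0. The upper and lower bounds meet at 1, so that is the treewidth.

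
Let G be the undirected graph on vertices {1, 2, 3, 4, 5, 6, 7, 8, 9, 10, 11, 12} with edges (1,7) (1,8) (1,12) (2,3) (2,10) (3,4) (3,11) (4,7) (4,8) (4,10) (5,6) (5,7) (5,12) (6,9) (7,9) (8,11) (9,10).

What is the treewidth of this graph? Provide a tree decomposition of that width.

Treewidth 3.
Bags: B1 = {5, 6, 9, 12}  B2 = {5, 7, 9, 12}  B3 = {1, 7, 9, 12}  B4 = {1, 7, 9, 10}  B5 = {1, 4, 7, 10}  B6 = {1, 4, 8, 10}  B7 = {2, 4, 8, 10}  B8 = {2, 3, 4, 8}  B9 = {2, 3, 8, 11}
Tree: B1–B2, B2–B3, B3–B4, B4–B5, B5–B6, B6–B7, B7–B8, B8–B9

The largest bag has 4 vertices, giving width 3; this decomposition certifies tw(G) ≤ 3. For the lower bound: the 4 vertex sets {5,6,12}, {9}, {7}, {1,4,8,10} are disjoint, each induces a connected subgraph, and every pair is joined by at least one edge of G. Contracting each set to a single vertex therefore yields K_{4} as a minor, and since treewidth is minor-monotone, tw(G) ≥ tw(K_{4}) = 3. Hence tw(G) = 3 exactly.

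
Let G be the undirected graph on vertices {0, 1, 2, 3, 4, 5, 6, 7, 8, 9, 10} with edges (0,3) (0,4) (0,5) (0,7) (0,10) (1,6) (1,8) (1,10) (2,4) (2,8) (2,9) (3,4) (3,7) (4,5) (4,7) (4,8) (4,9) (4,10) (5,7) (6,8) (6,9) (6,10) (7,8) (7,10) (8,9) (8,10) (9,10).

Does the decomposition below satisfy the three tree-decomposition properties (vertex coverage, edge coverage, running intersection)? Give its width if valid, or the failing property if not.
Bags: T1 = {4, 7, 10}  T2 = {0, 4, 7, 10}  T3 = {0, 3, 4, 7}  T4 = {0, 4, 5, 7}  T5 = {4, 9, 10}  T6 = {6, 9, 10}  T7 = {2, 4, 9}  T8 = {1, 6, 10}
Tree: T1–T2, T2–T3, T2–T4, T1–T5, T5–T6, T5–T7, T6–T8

A tree decomposition must satisfy three properties: every vertex lies in some bag; for every edge, both endpoints lie together in some bag; and for every vertex, the bags containing it form a connected subtree. Here vertex 8 appears in no bag, so the decomposition is invalid.

No — vertex 8 appears in no bag.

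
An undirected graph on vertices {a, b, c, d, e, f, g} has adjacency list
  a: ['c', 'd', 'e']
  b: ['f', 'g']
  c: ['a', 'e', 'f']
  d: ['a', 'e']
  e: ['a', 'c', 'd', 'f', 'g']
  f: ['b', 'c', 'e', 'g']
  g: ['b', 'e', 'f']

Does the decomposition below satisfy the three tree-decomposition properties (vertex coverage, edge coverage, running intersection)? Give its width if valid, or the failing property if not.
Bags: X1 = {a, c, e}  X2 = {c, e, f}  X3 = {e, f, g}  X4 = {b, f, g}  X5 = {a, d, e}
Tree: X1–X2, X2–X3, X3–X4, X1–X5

Yes; width 2.

Every vertex of G appears in some bag (union = {a, b, c, d, e, f, g}); every edge is covered by a bag; and for each vertex v the set of bags containing v is connected in the bag tree. The decomposition is therefore valid. The largest bag has 3 vertices, so the width is 2.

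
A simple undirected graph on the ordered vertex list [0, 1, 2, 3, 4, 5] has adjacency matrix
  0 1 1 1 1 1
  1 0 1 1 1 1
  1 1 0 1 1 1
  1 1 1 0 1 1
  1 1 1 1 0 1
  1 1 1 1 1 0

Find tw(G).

A width-5 tree decomposition is:
Bags: B1 = {0, 1, 2, 3, 4, 5}
Tree: (single bag)
With just one bag of size 6, the width is 6 − 1 = 5, so tw(G) ≤ 5. For the lower bound, the 6 vertices {0, 1, 2, 3, 4, 5} are pairwise adjacent, and any tree decomposition puts a clique entirely inside one bag — forcing width ≥ 5. Hence tw(G) = 5 exactly.

5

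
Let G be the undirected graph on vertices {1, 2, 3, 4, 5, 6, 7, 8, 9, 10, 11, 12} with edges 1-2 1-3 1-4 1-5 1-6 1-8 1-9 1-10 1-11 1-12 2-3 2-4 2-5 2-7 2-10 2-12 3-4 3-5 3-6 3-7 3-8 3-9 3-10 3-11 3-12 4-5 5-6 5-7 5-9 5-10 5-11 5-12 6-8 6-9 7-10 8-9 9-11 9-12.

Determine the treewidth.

A width-4 tree decomposition is:
Bags: B1 = {1, 2, 3, 5, 12}  B2 = {1, 2, 3, 5, 10}  B3 = {2, 3, 5, 7, 10}  B4 = {1, 3, 5, 9, 12}  B5 = {1, 3, 5, 9, 11}  B6 = {1, 2, 3, 4, 5}  B7 = {1, 3, 5, 6, 9}  B8 = {1, 3, 6, 8, 9}
Tree: B1–B2, B2–B3, B1–B4, B4–B5, B2–B6, B5–B7, B7–B8
Every bag has size at most 5, so the width is 5 − 1 = 4 and tw(G) ≤ 4. Conversely, {1, 3, 6, 8, 9} is a clique of size 5, and the vertices of any clique must share a bag in every tree decomposition; so some bag has ≥ 5 vertices and tw(G) ≥ 4. Therefore the treewidth is 4.

4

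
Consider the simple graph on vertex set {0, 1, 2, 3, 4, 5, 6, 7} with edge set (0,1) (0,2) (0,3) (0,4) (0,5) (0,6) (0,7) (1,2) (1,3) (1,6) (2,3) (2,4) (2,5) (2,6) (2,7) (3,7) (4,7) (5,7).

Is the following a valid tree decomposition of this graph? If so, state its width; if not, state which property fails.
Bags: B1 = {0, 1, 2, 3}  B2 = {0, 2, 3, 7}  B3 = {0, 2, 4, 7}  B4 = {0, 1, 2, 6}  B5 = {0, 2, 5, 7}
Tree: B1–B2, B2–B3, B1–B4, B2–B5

Every vertex of G appears in some bag (union = {0, 1, 2, 3, 4, 5, 6, 7}); every edge is covered by a bag; and for each vertex v the set of bags containing v is connected in the bag tree. The decomposition is therefore valid. The largest bag has 4 vertices, so the width is 3.

Yes; width 3.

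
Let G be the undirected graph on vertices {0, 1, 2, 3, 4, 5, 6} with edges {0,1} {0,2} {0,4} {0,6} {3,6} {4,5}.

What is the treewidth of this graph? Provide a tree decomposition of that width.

Treewidth 1.
One such decomposition:
Bags: B1 = {0, 6}  B2 = {0, 1}  B3 = {0, 4}  B4 = {4, 5}  B5 = {3, 6}  B6 = {0, 2}
Tree: B1–B2, B1–B3, B3–B4, B1–B5, B1–B6

The largest bag has 2 vertices, giving width 1; this decomposition certifies tw(G) ≤ 1. Since G has at least one edge (e.g. 6–0), it is not an edgeless graph, so tw(G) ≥ 1. Hence tw(G) = 1 exactly.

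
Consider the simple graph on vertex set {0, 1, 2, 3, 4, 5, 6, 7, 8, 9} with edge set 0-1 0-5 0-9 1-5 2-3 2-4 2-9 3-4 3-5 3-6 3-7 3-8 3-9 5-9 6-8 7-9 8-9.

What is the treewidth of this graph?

2

A width-2 tree decomposition is:
Bags: B1 = {3, 5, 9}  B2 = {3, 7, 9}  B3 = {3, 8, 9}  B4 = {3, 6, 8}  B5 = {2, 3, 9}  B6 = {0, 5, 9}  B7 = {0, 1, 5}  B8 = {2, 3, 4}
Tree: B1–B2, B2–B3, B3–B4, B1–B5, B1–B6, B6–B7, B5–B8
Each bag holds 3 vertices, so the decomposition has width 2, which upper-bounds the treewidth. Conversely, {0, 5, 9} is a clique of size 3, and the vertices of any clique must share a bag in every tree decomposition; so some bag has ≥ 3 vertices and tw(G) ≥ 2. Therefore the treewidth is 2.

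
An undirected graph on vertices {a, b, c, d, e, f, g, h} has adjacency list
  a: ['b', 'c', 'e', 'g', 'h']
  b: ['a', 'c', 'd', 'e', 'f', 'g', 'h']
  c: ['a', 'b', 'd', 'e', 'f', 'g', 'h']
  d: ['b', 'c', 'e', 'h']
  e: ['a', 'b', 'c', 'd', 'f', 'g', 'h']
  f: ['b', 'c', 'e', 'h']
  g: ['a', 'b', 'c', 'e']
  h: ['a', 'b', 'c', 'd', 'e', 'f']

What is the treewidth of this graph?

4

A width-4 tree decomposition is:
Bags: B1 = {a, b, c, e, h}  B2 = {a, b, c, e, g}  B3 = {b, c, e, f, h}  B4 = {b, c, d, e, h}
Tree: B1–B2, B1–B3, B1–B4
The largest bag has 5 vertices, giving width 4; this decomposition certifies tw(G) ≤ 4. For the lower bound, the 5 vertices {a, b, c, e, g} are pairwise adjacent, and any tree decomposition puts a clique entirely inside one bag — forcing width ≥ 4. Combining the bounds, tw(G) = 4.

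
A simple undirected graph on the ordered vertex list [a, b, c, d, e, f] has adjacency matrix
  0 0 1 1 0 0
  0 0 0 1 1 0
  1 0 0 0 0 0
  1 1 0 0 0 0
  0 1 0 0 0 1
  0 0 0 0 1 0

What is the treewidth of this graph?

1

A width-1 tree decomposition is:
Bags: B1 = {e, f}  B2 = {b, e}  B3 = {b, d}  B4 = {a, d}  B5 = {a, c}
Tree: B1–B2, B2–B3, B3–B4, B4–B5
Every bag has size at most 2, so the width is 2 − 1 = 1 and tw(G) ≤ 1. G has an edge, so its treewidth is at least 1. Hence tw(G) = 1 exactly.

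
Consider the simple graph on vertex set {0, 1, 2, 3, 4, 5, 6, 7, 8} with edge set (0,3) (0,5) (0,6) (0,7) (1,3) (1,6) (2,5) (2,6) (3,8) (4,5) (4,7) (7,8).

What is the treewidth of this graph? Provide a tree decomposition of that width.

The largest bag has 4 vertices, giving width 3; this decomposition certifies tw(G) ≤ 3. For the lower bound: the 4 vertex sets {1,3,8}, {7}, {0}, {2,4,5,6} are disjoint, each induces a connected subgraph, and every pair is joined by at least one edge of G. Contracting each set to a single vertex therefore yields K_{4} as a minor, and since treewidth is minor-monotone, tw(G) ≥ tw(K_{4}) = 3. Combining the bounds, tw(G) = 3.

Treewidth 3.
One such decomposition:
Bags: B1 = {1, 3, 7, 8}  B2 = {0, 1, 3, 7}  B3 = {0, 1, 6, 7}  B4 = {0, 4, 6, 7}  B5 = {0, 4, 5, 6}  B6 = {2, 4, 5, 6}
Tree: B1–B2, B2–B3, B3–B4, B4–B5, B5–B6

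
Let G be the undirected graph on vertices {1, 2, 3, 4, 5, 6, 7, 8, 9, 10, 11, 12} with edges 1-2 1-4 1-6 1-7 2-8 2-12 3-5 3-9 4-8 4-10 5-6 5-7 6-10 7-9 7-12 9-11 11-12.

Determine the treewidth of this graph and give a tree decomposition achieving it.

Treewidth 3.
One such decomposition:
Bags: B1 = {3, 5, 9, 11}  B2 = {5, 7, 9, 11}  B3 = {5, 7, 11, 12}  B4 = {5, 6, 7, 12}  B5 = {1, 6, 7, 12}  B6 = {1, 2, 6, 12}  B7 = {1, 2, 6, 10}  B8 = {1, 2, 4, 10}  B9 = {2, 4, 8, 10}
Tree: B1–B2, B2–B3, B3–B4, B4–B5, B5–B6, B6–B7, B7–B8, B8–B9

Every bag has size at most 4, so the width is 4 − 1 = 3 and tw(G) ≤ 3. For the lower bound: the 4 vertex sets {3,9,11}, {5}, {7}, {1,2,6,12} are disjoint, each induces a connected subgraph, and every pair is joined by at least one edge of G. Contracting each set to a single vertex therefore yields K_{4} as a minor, and since treewidth is minor-monotone, tw(G) ≥ tw(K_{4}) = 3. Therefore the treewidth is 3.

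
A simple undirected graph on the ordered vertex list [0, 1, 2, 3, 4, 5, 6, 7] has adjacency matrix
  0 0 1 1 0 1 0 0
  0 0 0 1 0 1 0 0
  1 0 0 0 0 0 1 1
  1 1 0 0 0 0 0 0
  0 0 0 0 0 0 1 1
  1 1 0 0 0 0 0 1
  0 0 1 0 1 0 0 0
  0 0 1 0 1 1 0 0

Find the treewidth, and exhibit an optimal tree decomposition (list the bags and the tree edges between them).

Treewidth 2.
One such decomposition:
Bags: B1 = {0, 1, 3}  B2 = {0, 1, 5}  B3 = {0, 2, 5}  B4 = {2, 5, 7}  B5 = {2, 6, 7}  B6 = {4, 6, 7}
Tree: B1–B2, B2–B3, B3–B4, B4–B5, B5–B6

The largest bag has 3 vertices, giving width 2; this decomposition certifies tw(G) ≤ 2. Since 3–1–5–0–3 is a cycle in G, G is not acyclic. Forests are exactly the graphs of treewidth ≤ 1, so tw(G) ≥ 2. Therefore the treewidth is 2.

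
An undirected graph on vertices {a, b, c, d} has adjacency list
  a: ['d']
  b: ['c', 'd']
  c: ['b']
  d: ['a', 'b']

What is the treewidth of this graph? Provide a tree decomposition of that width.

Treewidth 1.
One optimal decomposition is:
Bags: B1 = {b, c}  B2 = {b, d}  B3 = {a, d}
Tree: B1–B2, B2–B3

Each bag holds 2 vertices, so the decomposition has width 1, which upper-bounds the treewidth. G has an edge, so its treewidth is at least 1. Hence tw(G) = 1 exactly.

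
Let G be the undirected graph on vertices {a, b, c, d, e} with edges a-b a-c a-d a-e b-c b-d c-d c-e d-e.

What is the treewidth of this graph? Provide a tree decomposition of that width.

Treewidth 3.
One optimal decomposition is:
Bags: B1 = {a, b, c, d}  B2 = {a, c, d, e}
Tree: B1–B2

Each bag holds 4 vertices, so the decomposition has width 3, which upper-bounds the treewidth. For the lower bound, the 4 vertices {a, c, d, e} are pairwise adjacent, and any tree decomposition puts a clique entirely inside one bag — forcing width ≥ 3. Therefore the treewidth is 3.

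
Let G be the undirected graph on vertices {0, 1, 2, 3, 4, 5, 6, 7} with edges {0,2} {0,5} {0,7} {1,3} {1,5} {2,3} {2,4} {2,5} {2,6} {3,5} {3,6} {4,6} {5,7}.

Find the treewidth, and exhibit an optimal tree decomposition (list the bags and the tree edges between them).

The largest bag has 3 vertices, giving width 2; this decomposition certifies tw(G) ≤ 2. On the other hand G contains the 3-clique {1, 3, 5}. A clique must lie in a single bag of any decomposition, so no decomposition can have width below 2. Therefore the treewidth is 2.

Treewidth 2.
One optimal decomposition is:
Bags: B1 = {2, 3, 6}  B2 = {2, 3, 5}  B3 = {2, 4, 6}  B4 = {0, 2, 5}  B5 = {1, 3, 5}  B6 = {0, 5, 7}
Tree: B1–B2, B1–B3, B2–B4, B2–B5, B4–B6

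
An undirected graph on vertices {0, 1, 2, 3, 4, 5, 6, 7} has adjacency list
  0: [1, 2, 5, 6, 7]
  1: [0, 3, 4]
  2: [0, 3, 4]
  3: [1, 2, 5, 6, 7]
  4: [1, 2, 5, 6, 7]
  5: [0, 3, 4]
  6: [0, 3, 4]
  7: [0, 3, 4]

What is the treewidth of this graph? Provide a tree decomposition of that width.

Each bag holds 4 vertices, so the decomposition has width 3, which upper-bounds the treewidth. For the lower bound: the 4 vertex sets {3,6}, {4,5}, {0}, {2} are disjoint, each induces a connected subgraph, and every pair is joined by at least one edge of G. Contracting each set to a single vertex therefore yields K_{4} as a minor, and since treewidth is minor-monotone, tw(G) ≥ tw(K_{4}) = 3. Combining the bounds, tw(G) = 3.

Treewidth 3.
One optimal decomposition is:
Bags: B1 = {0, 3, 4, 6}  B2 = {0, 3, 4, 5}  B3 = {0, 2, 3, 4}  B4 = {0, 1, 3, 4}  B5 = {0, 3, 4, 7}
Tree: B1–B2, B2–B3, B3–B4, B4–B5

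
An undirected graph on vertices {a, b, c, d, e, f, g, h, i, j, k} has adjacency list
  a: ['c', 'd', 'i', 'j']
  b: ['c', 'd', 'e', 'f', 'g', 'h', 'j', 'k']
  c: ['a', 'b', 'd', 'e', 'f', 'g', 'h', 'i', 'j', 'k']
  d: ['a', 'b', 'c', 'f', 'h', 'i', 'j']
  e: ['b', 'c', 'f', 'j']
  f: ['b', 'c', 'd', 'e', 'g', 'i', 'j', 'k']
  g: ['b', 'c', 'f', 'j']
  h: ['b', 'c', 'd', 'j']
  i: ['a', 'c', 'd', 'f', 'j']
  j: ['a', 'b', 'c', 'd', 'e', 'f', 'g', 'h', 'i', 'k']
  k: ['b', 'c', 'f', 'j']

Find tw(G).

4

A width-4 tree decomposition is:
Bags: B1 = {b, c, d, f, j}  B2 = {b, c, e, f, j}  B3 = {b, c, f, j, k}  B4 = {b, c, d, h, j}  B5 = {c, d, f, i, j}  B6 = {b, c, f, g, j}  B7 = {a, c, d, i, j}
Tree: B1–B2, B1–B3, B1–B4, B1–B5, B1–B6, B5–B7
Each bag holds 5 vertices, so the decomposition has width 4, which upper-bounds the treewidth. Conversely, {a, c, d, i, j} is a clique of size 5, and the vertices of any clique must share a bag in every tree decomposition; so some bag has ≥ 5 vertices and tw(G) ≥ 4. Hence tw(G) = 4 exactly.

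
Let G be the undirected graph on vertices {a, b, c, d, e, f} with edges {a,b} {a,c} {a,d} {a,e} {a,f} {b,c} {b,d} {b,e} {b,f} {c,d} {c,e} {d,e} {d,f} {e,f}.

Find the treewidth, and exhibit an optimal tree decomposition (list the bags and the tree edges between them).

The largest bag has 5 vertices, giving width 4; this decomposition certifies tw(G) ≤ 4. Conversely, {a, b, c, d, e} is a clique of size 5, and the vertices of any clique must share a bag in every tree decomposition; so some bag has ≥ 5 vertices and tw(G) ≥ 4. Hence tw(G) = 4 exactly.

Treewidth 4.
One such decomposition:
Bags: B1 = {a, b, c, d, e}  B2 = {a, b, d, e, f}
Tree: B1–B2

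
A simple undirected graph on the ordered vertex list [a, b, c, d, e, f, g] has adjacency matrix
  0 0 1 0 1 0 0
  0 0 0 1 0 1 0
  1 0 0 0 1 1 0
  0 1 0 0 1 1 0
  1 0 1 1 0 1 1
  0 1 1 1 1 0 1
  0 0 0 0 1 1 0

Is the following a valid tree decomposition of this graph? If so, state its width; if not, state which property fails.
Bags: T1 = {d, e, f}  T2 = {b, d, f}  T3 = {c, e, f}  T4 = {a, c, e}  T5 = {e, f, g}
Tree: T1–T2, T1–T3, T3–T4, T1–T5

Yes; width 2.

Every vertex of G appears in some bag (union = {a, b, c, d, e, f, g}); every edge is covered by a bag; and for each vertex v the set of bags containing v is connected in the bag tree. The decomposition is therefore valid. The largest bag has 3 vertices, so the width is 2.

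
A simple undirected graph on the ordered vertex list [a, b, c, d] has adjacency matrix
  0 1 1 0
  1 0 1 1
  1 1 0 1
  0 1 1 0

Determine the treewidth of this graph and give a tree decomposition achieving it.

Treewidth 2.
One such decomposition:
Bags: B1 = {b, c, d}  B2 = {a, b, c}
Tree: B1–B2

The largest bag has 3 vertices, giving width 2; this decomposition certifies tw(G) ≤ 2. On the other hand G contains the 3-clique {b, c, d}. A clique must lie in a single bag of any decomposition, so no decomposition can have width below 2. Therefore the treewidth is 2.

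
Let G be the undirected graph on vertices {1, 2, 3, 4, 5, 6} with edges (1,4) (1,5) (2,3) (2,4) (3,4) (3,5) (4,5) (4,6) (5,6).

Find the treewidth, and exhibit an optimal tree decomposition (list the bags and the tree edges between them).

The largest bag has 3 vertices, giving width 2; this decomposition certifies tw(G) ≤ 2. For the lower bound, the 3 vertices {2, 3, 4} are pairwise adjacent, and any tree decomposition puts a clique entirely inside one bag — forcing width ≥ 2. Combining the bounds, tw(G) = 2.

Treewidth 2.
Bags: B1 = {3, 4, 5}  B2 = {4, 5, 6}  B3 = {2, 3, 4}  B4 = {1, 4, 5}
Tree: B1–B2, B1–B3, B1–B4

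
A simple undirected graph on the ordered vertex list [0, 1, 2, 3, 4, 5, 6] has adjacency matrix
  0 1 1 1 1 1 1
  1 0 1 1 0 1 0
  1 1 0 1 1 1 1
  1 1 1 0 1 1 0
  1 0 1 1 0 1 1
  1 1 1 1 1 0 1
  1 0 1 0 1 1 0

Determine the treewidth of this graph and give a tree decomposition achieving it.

Every bag has size at most 5, so the width is 5 − 1 = 4 and tw(G) ≤ 4. Conversely, {0, 1, 2, 3, 5} is a clique of size 5, and the vertices of any clique must share a bag in every tree decomposition; so some bag has ≥ 5 vertices and tw(G) ≥ 4. Therefore the treewidth is 4.

Treewidth 4.
One such decomposition:
Bags: B1 = {0, 2, 4, 5, 6}  B2 = {0, 2, 3, 4, 5}  B3 = {0, 1, 2, 3, 5}
Tree: B1–B2, B2–B3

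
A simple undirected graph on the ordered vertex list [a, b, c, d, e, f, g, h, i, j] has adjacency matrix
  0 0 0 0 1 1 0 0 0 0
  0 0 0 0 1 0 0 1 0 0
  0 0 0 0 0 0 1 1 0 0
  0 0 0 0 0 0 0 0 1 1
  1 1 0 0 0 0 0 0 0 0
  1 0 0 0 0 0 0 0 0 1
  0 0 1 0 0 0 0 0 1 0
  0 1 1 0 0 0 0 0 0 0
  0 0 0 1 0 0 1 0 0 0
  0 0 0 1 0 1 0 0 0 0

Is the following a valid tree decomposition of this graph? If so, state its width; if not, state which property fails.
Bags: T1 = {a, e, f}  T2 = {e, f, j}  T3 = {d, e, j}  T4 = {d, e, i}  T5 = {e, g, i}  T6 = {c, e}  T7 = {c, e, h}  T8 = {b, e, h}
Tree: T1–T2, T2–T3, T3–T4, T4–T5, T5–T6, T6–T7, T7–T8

A tree decomposition must satisfy three properties: every vertex lies in some bag; for every edge, both endpoints lie together in some bag; and for every vertex, the bags containing it form a connected subtree. Here edge (g,c) lies in no bag, so the decomposition is invalid.

No — edge (g,c) lies in no bag.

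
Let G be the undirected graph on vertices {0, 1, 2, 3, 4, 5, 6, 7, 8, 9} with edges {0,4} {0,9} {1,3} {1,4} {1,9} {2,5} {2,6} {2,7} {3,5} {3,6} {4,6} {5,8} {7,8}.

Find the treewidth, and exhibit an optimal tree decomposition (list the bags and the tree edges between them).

The largest bag has 3 vertices, giving width 2; this decomposition certifies tw(G) ≤ 2. For the lower bound, G contains the cycle 7–8–5–2–7, so G is not a forest; only forests have treewidth ≤ 1, hence tw(G) ≥ 2. Combining the bounds, tw(G) = 2.

Treewidth 2.
One such decomposition:
Bags: B1 = {2, 7, 8}  B2 = {2, 5, 8}  B3 = {2, 5, 6}  B4 = {3, 5, 6}  B5 = {3, 4, 6}  B6 = {1, 3, 4}  B7 = {0, 1, 4}  B8 = {0, 1, 9}
Tree: B1–B2, B2–B3, B3–B4, B4–B5, B5–B6, B6–B7, B7–B8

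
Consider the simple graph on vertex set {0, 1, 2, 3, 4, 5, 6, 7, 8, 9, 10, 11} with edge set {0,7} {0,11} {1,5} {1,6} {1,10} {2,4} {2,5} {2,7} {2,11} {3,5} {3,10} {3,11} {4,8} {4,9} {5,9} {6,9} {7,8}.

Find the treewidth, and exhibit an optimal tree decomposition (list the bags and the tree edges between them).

Treewidth 3.
One optimal decomposition is:
Bags: B1 = {0, 4, 7, 8}  B2 = {0, 2, 4, 7}  B3 = {0, 2, 4, 11}  B4 = {2, 4, 9, 11}  B5 = {2, 5, 9, 11}  B6 = {3, 5, 9, 11}  B7 = {3, 5, 6, 9}  B8 = {1, 3, 5, 6}  B9 = {1, 3, 6, 10}
Tree: B1–B2, B2–B3, B3–B4, B4–B5, B5–B6, B6–B7, B7–B8, B8–B9

The largest bag has 4 vertices, giving width 3; this decomposition certifies tw(G) ≤ 3. For the lower bound: the 4 vertex sets {0,7,8}, {4}, {2}, {3,5,9,11} are disjoint, each induces a connected subgraph, and every pair is joined by at least one edge of G. Contracting each set to a single vertex therefore yields K_{4} as a minor, and since treewidth is minor-monotone, tw(G) ≥ tw(K_{4}) = 3. The upper and lower bounds meet at 3, so that is the treewidth.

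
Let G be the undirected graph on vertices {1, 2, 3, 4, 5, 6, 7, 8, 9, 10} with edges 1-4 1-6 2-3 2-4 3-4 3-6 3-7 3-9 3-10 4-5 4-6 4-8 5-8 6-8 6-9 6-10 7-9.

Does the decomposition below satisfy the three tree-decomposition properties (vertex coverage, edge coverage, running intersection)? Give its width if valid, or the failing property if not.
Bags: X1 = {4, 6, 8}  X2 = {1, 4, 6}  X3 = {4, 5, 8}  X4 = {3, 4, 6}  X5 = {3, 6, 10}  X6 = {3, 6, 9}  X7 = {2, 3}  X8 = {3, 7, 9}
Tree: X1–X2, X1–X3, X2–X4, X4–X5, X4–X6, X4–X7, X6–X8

A tree decomposition must satisfy three properties: every vertex lies in some bag; for every edge, both endpoints lie together in some bag; and for every vertex, the bags containing it form a connected subtree. Here edge (4,2) lies in no bag, so the decomposition is invalid.

No — edge (4,2) lies in no bag.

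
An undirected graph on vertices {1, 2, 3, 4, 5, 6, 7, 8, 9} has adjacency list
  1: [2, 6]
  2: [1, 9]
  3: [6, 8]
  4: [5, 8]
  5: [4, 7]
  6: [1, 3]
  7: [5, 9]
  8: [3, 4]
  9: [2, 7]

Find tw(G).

A width-2 tree decomposition is:
Bags: B1 = {3, 4, 8}  B2 = {3, 4, 6}  B3 = {1, 4, 6}  B4 = {1, 2, 4}  B5 = {2, 4, 9}  B6 = {4, 7, 9}  B7 = {4, 5, 7}
Tree: B1–B2, B2–B3, B3–B4, B4–B5, B5–B6, B6–B7
Every bag has size at most 3, so the width is 3 − 1 = 2 and tw(G) ≤ 2. For the lower bound, G contains the cycle 4–8–3–6–1–2–9–7–5–4, so G is not a forest; only forests have treewidth ≤ 1, hence tw(G) ≥ 2. The upper and lower bounds meet at 2, so that is the treewidth.

2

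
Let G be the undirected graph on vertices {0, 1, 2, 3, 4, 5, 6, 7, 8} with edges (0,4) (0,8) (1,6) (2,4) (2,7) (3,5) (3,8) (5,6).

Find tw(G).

1

A width-1 tree decomposition is:
Bags: B1 = {2, 7}  B2 = {2, 4}  B3 = {0, 4}  B4 = {0, 8}  B5 = {3, 8}  B6 = {3, 5}  B7 = {5, 6}  B8 = {1, 6}
Tree: B1–B2, B2–B3, B3–B4, B4–B5, B5–B6, B6–B7, B7–B8
Every bag has size at most 2, so the width is 2 − 1 = 1 and tw(G) ≤ 1. G has an edge, so its treewidth is at least 1. Hence tw(G) = 1 exactly.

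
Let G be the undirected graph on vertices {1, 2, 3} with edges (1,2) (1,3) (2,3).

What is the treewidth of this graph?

2

A width-2 tree decomposition is:
Bags: B1 = {1, 2, 3}
Tree: (single bag)
A single bag containing all 3 vertices is trivially a valid decomposition of width 2. Conversely, {1, 2, 3} is a clique of size 3, and the vertices of any clique must share a bag in every tree decomposition; so some bag has ≥ 3 vertices and tw(G) ≥ 2. Hence tw(G) = 2 exactly.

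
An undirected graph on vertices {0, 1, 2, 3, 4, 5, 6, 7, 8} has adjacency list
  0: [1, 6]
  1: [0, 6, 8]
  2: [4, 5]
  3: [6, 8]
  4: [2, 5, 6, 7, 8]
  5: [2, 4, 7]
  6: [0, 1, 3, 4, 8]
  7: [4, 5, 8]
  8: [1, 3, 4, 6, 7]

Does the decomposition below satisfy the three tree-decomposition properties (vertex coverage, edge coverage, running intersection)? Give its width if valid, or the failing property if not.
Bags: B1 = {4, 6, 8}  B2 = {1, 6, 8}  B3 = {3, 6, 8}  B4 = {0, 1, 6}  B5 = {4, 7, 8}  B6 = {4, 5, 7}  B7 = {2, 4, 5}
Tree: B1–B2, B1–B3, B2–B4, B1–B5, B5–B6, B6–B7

Yes; width 2.

Checking the three conditions: (i) the bags cover all of {0, 1, 2, 3, 4, 5, 6, 7, 8}; (ii) for each edge, some bag contains both endpoints; (iii) the bags containing any fixed vertex form a subtree. All hold, so the decomposition is valid with width 3 − 1 = 2.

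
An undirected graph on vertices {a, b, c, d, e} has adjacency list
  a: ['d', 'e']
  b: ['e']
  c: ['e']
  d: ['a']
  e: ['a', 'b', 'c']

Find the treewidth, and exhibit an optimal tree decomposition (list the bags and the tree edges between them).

Every bag has size at most 2, so the width is 2 − 1 = 1 and tw(G) ≤ 1. Any graph with an edge has treewidth ≥ 1, and G has the edge e–b. The upper and lower bounds meet at 1, so that is the treewidth.

Treewidth 1.
One optimal decomposition is:
Bags: B1 = {b, e}  B2 = {c, e}  B3 = {a, e}  B4 = {a, d}
Tree: B1–B2, B2–B3, B3–B4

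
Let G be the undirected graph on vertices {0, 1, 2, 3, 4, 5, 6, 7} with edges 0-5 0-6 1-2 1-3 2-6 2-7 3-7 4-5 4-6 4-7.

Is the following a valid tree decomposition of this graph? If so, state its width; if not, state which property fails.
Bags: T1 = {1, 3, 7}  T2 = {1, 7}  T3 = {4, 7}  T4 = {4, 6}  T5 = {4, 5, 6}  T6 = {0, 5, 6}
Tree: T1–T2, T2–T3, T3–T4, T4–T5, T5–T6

No — vertex 2 appears in no bag.

A tree decomposition must satisfy three properties: every vertex lies in some bag; for every edge, both endpoints lie together in some bag; and for every vertex, the bags containing it form a connected subtree. Here vertex 2 appears in no bag, so the decomposition is invalid.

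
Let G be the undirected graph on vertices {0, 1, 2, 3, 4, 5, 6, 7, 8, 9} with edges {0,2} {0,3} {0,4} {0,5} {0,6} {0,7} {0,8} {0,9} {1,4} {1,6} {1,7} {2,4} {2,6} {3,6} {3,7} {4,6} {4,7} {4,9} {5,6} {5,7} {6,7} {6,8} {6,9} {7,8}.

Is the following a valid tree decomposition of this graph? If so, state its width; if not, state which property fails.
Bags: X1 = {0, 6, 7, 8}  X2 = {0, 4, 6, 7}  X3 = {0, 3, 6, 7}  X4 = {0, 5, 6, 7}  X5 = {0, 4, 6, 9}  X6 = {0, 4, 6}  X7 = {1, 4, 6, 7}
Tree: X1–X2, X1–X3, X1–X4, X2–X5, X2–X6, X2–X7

A tree decomposition must satisfy three properties: every vertex lies in some bag; for every edge, both endpoints lie together in some bag; and for every vertex, the bags containing it form a connected subtree. Here vertex 2 appears in no bag, so the decomposition is invalid.

No — vertex 2 appears in no bag.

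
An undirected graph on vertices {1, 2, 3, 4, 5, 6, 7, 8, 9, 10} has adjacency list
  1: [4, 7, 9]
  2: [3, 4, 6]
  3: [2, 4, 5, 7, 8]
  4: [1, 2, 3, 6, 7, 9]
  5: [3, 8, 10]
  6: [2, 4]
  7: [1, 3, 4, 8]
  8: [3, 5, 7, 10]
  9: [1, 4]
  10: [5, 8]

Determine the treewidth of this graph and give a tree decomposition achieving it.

The largest bag has 3 vertices, giving width 2; this decomposition certifies tw(G) ≤ 2. For the lower bound, the 3 vertices {5, 8, 10} are pairwise adjacent, and any tree decomposition puts a clique entirely inside one bag — forcing width ≥ 2. Therefore the treewidth is 2.

Treewidth 2.
Bags: B1 = {3, 4, 7}  B2 = {3, 7, 8}  B3 = {3, 5, 8}  B4 = {2, 3, 4}  B5 = {1, 4, 7}  B6 = {5, 8, 10}  B7 = {2, 4, 6}  B8 = {1, 4, 9}
Tree: B1–B2, B2–B3, B1–B4, B1–B5, B3–B6, B4–B7, B5–B8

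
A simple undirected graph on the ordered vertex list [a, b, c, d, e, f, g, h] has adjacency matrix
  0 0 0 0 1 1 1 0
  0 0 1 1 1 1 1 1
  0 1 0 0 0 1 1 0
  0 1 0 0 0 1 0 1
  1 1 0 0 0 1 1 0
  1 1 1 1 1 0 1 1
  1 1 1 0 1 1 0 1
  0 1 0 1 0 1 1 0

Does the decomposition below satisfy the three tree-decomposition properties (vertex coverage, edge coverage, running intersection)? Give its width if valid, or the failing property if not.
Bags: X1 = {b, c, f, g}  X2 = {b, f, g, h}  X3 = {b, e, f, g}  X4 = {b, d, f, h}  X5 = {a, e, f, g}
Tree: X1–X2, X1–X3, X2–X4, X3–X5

Yes; width 3.

Vertex coverage: the bags together contain {a, b, c, d, e, f, g, h}, the full vertex set. Edge coverage: each edge of G has both endpoints in at least one bag. Running intersection: for every vertex, the bags containing it form a connected subtree. All three properties hold, so this is a valid tree decomposition of width max|bag| − 1 = 3, and hence tw(G) ≤ 3.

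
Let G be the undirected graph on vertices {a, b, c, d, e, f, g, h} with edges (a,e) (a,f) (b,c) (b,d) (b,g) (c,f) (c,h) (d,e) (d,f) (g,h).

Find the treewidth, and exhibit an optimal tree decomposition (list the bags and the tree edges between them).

Every bag has size at most 3, so the width is 3 − 1 = 2 and tw(G) ≤ 2. The edges a–e–d–f–a form a cycle, so G is not a tree and its treewidth is at least 2. Hence tw(G) = 2 exactly.

Treewidth 2.
Bags: B1 = {a, e, f}  B2 = {d, e, f}  B3 = {c, d, f}  B4 = {b, c, d}  B5 = {b, c, h}  B6 = {b, g, h}
Tree: B1–B2, B2–B3, B3–B4, B4–B5, B5–B6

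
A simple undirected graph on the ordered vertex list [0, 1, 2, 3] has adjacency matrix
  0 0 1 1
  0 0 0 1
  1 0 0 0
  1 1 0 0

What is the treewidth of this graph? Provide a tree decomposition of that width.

Treewidth 1.
Bags: B1 = {1, 3}  B2 = {0, 3}  B3 = {0, 2}
Tree: B1–B2, B2–B3

Every bag has size at most 2, so the width is 2 − 1 = 1 and tw(G) ≤ 1. Any graph with an edge has treewidth ≥ 1, and G has the edge 3–1. The upper and lower bounds meet at 1, so that is the treewidth.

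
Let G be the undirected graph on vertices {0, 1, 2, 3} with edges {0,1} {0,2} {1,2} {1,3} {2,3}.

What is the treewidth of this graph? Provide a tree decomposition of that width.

Each bag holds 3 vertices, so the decomposition has width 2, which upper-bounds the treewidth. Conversely, {0, 1, 2} is a clique of size 3, and the vertices of any clique must share a bag in every tree decomposition; so some bag has ≥ 3 vertices and tw(G) ≥ 2. Hence tw(G) = 2 exactly.

Treewidth 2.
One such decomposition:
Bags: B1 = {0, 1, 2}  B2 = {1, 2, 3}
Tree: B1–B2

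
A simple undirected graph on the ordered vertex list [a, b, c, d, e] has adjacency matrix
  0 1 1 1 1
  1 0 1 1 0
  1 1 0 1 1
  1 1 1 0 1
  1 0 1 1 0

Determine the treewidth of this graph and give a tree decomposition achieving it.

Treewidth 3.
One such decomposition:
Bags: B1 = {a, c, d, e}  B2 = {a, b, c, d}
Tree: B1–B2

Every bag has size at most 4, so the width is 4 − 1 = 3 and tw(G) ≤ 3. On the other hand G contains the 4-clique {a, c, d, e}. A clique must lie in a single bag of any decomposition, so no decomposition can have width below 3. Therefore the treewidth is 3.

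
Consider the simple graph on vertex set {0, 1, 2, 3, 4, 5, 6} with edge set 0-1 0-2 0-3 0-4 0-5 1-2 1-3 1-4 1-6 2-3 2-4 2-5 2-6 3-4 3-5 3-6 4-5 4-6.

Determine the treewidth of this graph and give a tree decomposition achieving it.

Treewidth 4.
Bags: B1 = {0, 2, 3, 4, 5}  B2 = {0, 1, 2, 3, 4}  B3 = {1, 2, 3, 4, 6}
Tree: B1–B2, B2–B3

Each bag holds 5 vertices, so the decomposition has width 4, which upper-bounds the treewidth. Conversely, {0, 1, 2, 3, 4} is a clique of size 5, and the vertices of any clique must share a bag in every tree decomposition; so some bag has ≥ 5 vertices and tw(G) ≥ 4. Therefore the treewidth is 4.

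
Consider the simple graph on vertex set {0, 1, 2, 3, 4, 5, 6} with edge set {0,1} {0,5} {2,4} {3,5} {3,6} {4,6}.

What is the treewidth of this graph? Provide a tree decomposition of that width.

Treewidth 1.
One optimal decomposition is:
Bags: B1 = {2, 4}  B2 = {4, 6}  B3 = {3, 6}  B4 = {3, 5}  B5 = {0, 5}  B6 = {0, 1}
Tree: B1–B2, B2–B3, B3–B4, B4–B5, B5–B6

The largest bag has 2 vertices, giving width 1; this decomposition certifies tw(G) ≤ 1. Since G has at least one edge (e.g. 2–4), it is not an edgeless graph, so tw(G) ≥ 1. Combining the bounds, tw(G) = 1.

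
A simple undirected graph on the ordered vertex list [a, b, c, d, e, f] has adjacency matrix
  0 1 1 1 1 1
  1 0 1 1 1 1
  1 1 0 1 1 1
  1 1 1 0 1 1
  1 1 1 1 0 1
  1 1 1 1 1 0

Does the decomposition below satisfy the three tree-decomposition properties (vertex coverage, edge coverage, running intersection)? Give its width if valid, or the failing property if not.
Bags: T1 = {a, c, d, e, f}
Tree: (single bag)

A tree decomposition must satisfy three properties: every vertex lies in some bag; for every edge, both endpoints lie together in some bag; and for every vertex, the bags containing it form a connected subtree. Here vertex b appears in no bag, so the decomposition is invalid.

No — vertex b appears in no bag.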